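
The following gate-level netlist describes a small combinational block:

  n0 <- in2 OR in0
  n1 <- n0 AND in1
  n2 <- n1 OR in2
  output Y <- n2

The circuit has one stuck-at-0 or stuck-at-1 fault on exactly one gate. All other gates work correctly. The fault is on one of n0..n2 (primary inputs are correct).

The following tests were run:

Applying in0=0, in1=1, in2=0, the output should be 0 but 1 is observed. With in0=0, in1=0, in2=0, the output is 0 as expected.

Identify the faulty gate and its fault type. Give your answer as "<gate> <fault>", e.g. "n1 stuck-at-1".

Fault-free values for test 1 (in0=0, in1=1, in2=0): n0=0, n1=0, n2=0, giving Y=0. Observed 1.
Test 1: faults giving observed 1 are {n0 stuck-at-1, n1 stuck-at-1, n2 stuck-at-1}.
Test 2 (in0=0, in1=0, in2=0): fault-free n0=0, n1=0, n2=0 → 0; observed 0. Eliminates n1 stuck-at-1, n2 stuck-at-1.
Only n0 stuck-at-1 is consistent with every test.

n0 stuck-at-1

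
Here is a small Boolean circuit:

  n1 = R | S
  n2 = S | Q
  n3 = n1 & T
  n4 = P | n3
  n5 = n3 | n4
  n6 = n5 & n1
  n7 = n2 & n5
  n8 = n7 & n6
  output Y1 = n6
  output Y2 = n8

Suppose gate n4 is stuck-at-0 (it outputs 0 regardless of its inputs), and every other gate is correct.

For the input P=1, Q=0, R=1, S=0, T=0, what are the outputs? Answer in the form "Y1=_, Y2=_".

Propagate with n4 forced: n1=1, n2=0, n3=0, n4=0 [stuck-at-0], n5=0, n6=0, n7=0, n8=0.
So the outputs are Y1=0, Y2=0. (Without the fault they would be Y1=1, Y2=0.)

Y1=0, Y2=0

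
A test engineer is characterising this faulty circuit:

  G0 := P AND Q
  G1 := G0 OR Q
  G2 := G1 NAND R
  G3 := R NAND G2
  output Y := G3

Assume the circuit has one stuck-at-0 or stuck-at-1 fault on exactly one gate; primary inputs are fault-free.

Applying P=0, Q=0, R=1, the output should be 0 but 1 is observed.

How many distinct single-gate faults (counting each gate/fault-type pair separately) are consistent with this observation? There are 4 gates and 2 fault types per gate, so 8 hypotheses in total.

Fault-free: G0=0, G1=0, G2=1, G3=0 → 0. Observed 1.
  G0 stuck-at-0: output 0 ✗
  G0 stuck-at-1: output 1 ✓
  G1 stuck-at-0: output 0 ✗
  G1 stuck-at-1: output 1 ✓
  G2 stuck-at-0: output 1 ✓
  G2 stuck-at-1: output 0 ✗
  G3 stuck-at-0: output 0 ✗
  G3 stuck-at-1: output 1 ✓
Consistent faults: {G0 stuck-at-1, G1 stuck-at-1, G2 stuck-at-0, G3 stuck-at-1} — 4 in all.

4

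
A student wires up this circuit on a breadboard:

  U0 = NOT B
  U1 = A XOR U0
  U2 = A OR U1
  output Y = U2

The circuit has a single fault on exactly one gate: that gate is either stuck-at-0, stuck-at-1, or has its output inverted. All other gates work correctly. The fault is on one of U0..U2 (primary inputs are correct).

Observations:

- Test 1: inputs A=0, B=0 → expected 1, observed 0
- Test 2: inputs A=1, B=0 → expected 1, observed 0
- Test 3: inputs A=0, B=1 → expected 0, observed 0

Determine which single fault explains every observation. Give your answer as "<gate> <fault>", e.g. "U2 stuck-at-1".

Fault-free values for test 1 (A=0, B=0): U0=1, U1=1, U2=1, giving Y=1. Observed 0.
Test 1: faults giving observed 0 are {U0 stuck-at-0, U0 inverted output, U1 stuck-at-0, U1 inverted output, U2 stuck-at-0, U2 inverted output}.
Test 2 (A=1, B=0): fault-free U0=1, U1=0, U2=1 → 1; observed 0. Eliminates U0 stuck-at-0, U0 inverted output, U1 stuck-at-0, U1 inverted output.
Test 3 (A=0, B=1): fault-free U0=0, U1=0, U2=0 → 0; observed 0. Eliminates U2 inverted output.
Only U2 stuck-at-0 is consistent with every test.

U2 stuck-at-0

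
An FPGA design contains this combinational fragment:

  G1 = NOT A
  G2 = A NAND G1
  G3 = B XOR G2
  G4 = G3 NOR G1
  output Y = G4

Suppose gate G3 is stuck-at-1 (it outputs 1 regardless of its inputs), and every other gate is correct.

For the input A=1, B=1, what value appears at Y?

Propagate with G3 forced: G1=0, G2=1, G3=1 [stuck-at-1], G4=0.
So Y = 0. (Without the fault it would be 1.)

0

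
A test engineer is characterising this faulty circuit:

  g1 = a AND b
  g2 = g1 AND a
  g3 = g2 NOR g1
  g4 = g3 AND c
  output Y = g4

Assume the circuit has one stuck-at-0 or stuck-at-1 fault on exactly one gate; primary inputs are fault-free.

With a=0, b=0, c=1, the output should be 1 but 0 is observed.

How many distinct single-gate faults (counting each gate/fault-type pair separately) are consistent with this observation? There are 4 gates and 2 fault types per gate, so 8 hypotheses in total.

4

Fault-free: g1=0, g2=0, g3=1, g4=1 → 1. Observed 0.
  g1 stuck-at-0: output 1 ✗
  g1 stuck-at-1: output 0 ✓
  g2 stuck-at-0: output 1 ✗
  g2 stuck-at-1: output 0 ✓
  g3 stuck-at-0: output 0 ✓
  g3 stuck-at-1: output 1 ✗
  g4 stuck-at-0: output 0 ✓
  g4 stuck-at-1: output 1 ✗
Consistent faults: {g1 stuck-at-1, g2 stuck-at-1, g3 stuck-at-0, g4 stuck-at-0} — 4 in all.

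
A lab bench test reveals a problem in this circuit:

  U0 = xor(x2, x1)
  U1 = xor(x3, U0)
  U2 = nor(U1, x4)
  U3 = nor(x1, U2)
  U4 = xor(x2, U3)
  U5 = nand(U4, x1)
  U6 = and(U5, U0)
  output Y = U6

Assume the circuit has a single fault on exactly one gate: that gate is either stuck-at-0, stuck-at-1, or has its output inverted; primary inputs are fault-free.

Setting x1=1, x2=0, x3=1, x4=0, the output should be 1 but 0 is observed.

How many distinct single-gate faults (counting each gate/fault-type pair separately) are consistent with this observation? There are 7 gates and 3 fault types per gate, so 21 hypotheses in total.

10

Fault-free: U0=1, U1=0, U2=1, U3=0, U4=0, U5=1, U6=1 → 1. Observed 0.
  U0: stuck-at-0, inverted output ✓; others ✗
  U1: none of the 3 fault types match ✗
  U2: none of the 3 fault types match ✗
  U3: stuck-at-1, inverted output ✓; others ✗
  U4: stuck-at-1, inverted output ✓; others ✗
  U5: stuck-at-0, inverted output ✓; others ✗
  U6: stuck-at-0, inverted output ✓; others ✗
Consistent faults: {U0 stuck-at-0, U0 inverted output, U3 stuck-at-1, U3 inverted output, U4 stuck-at-1, U4 inverted output, U5 stuck-at-0, U5 inverted output, U6 stuck-at-0, U6 inverted output} — 10 in all.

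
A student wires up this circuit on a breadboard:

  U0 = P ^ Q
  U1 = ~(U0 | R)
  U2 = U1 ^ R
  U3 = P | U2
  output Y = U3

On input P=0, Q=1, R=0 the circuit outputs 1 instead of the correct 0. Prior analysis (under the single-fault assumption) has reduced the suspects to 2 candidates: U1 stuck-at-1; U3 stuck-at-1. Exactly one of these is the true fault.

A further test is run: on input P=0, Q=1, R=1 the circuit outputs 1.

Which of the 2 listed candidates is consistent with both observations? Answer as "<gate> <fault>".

U3 stuck-at-1

Evaluate each candidate on input P=0, Q=1, R=1:
  U1 stuck-at-1: U0=1, U1=1 [stuck-at-1], U2=0, U3=0 → 0 — eliminated
  U3 stuck-at-1: U0=1, U1=0, U2=1, U3=1 [stuck-at-1] → 1 — matches
Only U3 stuck-at-1 reproduces the observed 1.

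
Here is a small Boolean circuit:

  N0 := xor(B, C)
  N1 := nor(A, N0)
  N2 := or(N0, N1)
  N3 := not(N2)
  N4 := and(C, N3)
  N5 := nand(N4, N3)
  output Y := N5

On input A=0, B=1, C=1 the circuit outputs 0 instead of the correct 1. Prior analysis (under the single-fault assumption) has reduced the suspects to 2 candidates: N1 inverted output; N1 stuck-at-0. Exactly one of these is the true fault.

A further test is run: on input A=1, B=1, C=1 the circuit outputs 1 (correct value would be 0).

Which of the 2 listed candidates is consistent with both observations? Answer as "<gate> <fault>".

Evaluate each candidate on input A=1, B=1, C=1:
  N1 inverted output: N0=0, N1=1 [inverted output], N2=1, N3=0, N4=0, N5=1 → 1 — matches
  N1 stuck-at-0: N0=0, N1=0 [stuck-at-0], N2=0, N3=1, N4=1, N5=0 → 0 — eliminated
Only N1 inverted output reproduces the observed 1.

N1 inverted output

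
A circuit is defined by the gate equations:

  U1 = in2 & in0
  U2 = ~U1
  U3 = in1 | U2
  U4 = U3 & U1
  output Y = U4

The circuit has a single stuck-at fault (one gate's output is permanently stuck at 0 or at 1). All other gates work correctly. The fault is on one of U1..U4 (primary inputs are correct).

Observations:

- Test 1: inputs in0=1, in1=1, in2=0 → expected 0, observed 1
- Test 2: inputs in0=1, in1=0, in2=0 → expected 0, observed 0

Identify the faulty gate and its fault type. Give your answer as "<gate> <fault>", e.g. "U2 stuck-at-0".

Fault-free values for test 1 (in0=1, in1=1, in2=0): U1=0, U2=1, U3=1, U4=0, giving Y=0. Observed 1.
Test 1: faults giving observed 1 are {U1 stuck-at-1, U4 stuck-at-1}.
Test 2 (in0=1, in1=0, in2=0): fault-free U1=0, U2=1, U3=1, U4=0 → 0; observed 0. Eliminates U4 stuck-at-1.
Only U1 stuck-at-1 is consistent with every test.

U1 stuck-at-1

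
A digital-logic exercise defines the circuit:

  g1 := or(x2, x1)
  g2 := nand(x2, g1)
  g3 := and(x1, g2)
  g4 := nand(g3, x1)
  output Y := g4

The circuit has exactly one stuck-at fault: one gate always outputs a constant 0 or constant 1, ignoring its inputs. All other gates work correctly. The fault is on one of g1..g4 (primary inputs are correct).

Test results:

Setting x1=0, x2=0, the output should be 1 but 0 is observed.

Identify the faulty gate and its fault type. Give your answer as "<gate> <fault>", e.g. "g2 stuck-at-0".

g4 stuck-at-0

Fault-free values for test 1 (x1=0, x2=0): g1=0, g2=1, g3=0, g4=1, giving Y=1. Observed 0.
Test 1: faults giving observed 0 are {g4 stuck-at-0}.
Only g4 stuck-at-0 is consistent with every test.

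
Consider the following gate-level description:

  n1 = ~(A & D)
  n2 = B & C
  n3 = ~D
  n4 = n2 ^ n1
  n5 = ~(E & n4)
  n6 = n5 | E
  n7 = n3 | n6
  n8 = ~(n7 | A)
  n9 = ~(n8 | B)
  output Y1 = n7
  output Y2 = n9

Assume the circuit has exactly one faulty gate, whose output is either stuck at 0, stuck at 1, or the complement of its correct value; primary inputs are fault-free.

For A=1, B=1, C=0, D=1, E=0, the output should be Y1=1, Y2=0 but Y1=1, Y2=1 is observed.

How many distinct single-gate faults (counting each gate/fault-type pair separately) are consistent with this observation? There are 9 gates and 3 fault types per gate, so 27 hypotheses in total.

2

Fault-free: n1=0, n2=0, n3=0, n4=0, n5=1, n6=1, n7=1, n8=0, n9=0 → Y1=1, Y2=0. Observed Y1=1, Y2=1.
  n1: none of the 3 fault types match ✗
  n2: none of the 3 fault types match ✗
  n3: none of the 3 fault types match ✗
  n4: none of the 3 fault types match ✗
  n5: none of the 3 fault types match ✗
  n6: none of the 3 fault types match ✗
  n7: none of the 3 fault types match ✗
  n8: none of the 3 fault types match ✗
  n9: stuck-at-1, inverted output ✓; others ✗
Consistent faults: {n9 stuck-at-1, n9 inverted output} — 2 in all.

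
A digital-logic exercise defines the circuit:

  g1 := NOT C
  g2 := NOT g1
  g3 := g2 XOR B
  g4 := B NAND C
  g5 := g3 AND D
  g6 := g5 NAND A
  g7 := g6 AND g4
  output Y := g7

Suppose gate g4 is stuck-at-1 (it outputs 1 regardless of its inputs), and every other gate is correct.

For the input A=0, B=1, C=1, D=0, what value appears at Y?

Propagate with g4 forced: g1=0, g2=1, g3=0, g4=1 [stuck-at-1], g5=0, g6=1, g7=1.
So Y = 1. (Without the fault it would be 0.)

1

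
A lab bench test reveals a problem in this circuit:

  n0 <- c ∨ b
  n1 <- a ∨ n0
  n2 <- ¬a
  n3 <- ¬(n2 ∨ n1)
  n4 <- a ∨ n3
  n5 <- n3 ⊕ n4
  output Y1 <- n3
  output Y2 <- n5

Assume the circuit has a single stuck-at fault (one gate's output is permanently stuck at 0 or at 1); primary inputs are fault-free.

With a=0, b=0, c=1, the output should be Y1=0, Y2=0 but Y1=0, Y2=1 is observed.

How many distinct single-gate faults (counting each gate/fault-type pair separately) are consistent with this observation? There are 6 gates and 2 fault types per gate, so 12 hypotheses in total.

2

Fault-free: n0=1, n1=1, n2=1, n3=0, n4=0, n5=0 → Y1=0, Y2=0. Observed Y1=0, Y2=1.
  n0 stuck-at-0: output Y1=0, Y2=0 ✗
  n0 stuck-at-1: output Y1=0, Y2=0 ✗
  n1 stuck-at-0: output Y1=0, Y2=0 ✗
  n1 stuck-at-1: output Y1=0, Y2=0 ✗
  n2 stuck-at-0: output Y1=0, Y2=0 ✗
  n2 stuck-at-1: output Y1=0, Y2=0 ✗
  n3 stuck-at-0: output Y1=0, Y2=0 ✗
  n3 stuck-at-1: output Y1=1, Y2=0 ✗
  n4 stuck-at-0: output Y1=0, Y2=0 ✗
  n4 stuck-at-1: output Y1=0, Y2=1 ✓
  n5 stuck-at-0: output Y1=0, Y2=0 ✗
  n5 stuck-at-1: output Y1=0, Y2=1 ✓
Consistent faults: {n4 stuck-at-1, n5 stuck-at-1} — 2 in all.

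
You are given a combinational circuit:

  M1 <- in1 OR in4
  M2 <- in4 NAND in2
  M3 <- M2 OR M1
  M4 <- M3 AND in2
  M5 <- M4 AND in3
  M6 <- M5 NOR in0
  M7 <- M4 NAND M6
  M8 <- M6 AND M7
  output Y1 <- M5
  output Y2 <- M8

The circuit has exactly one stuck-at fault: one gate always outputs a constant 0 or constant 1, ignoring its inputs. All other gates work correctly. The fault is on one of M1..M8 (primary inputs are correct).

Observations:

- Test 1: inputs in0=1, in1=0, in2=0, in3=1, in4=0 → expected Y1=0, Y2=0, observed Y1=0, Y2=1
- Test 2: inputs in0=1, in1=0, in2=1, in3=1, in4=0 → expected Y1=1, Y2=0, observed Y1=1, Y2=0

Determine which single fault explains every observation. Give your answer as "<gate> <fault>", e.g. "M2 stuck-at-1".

M6 stuck-at-1

Fault-free values for test 1 (in0=1, in1=0, in2=0, in3=1, in4=0): M1=0, M2=1, M3=1, M4=0, M5=0, M6=0, M7=1, M8=0, giving Y1=0, Y2=0. Observed Y1=0, Y2=1.
Test 1: faults giving observed Y1=0, Y2=1 are {M6 stuck-at-1, M8 stuck-at-1}.
Test 2 (in0=1, in1=0, in2=1, in3=1, in4=0): fault-free M1=0, M2=1, M3=1, M4=1, M5=1, M6=0, M7=1, M8=0 → Y1=1, Y2=0; observed Y1=1, Y2=0. Eliminates M8 stuck-at-1.
Only M6 stuck-at-1 is consistent with every test.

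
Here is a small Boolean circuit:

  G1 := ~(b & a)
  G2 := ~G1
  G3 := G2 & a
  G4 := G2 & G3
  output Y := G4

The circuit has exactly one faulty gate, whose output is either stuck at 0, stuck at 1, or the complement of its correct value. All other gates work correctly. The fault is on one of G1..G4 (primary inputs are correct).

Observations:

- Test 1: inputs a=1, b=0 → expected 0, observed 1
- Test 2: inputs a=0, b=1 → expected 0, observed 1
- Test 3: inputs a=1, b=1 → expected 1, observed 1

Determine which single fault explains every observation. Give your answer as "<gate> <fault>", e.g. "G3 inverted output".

Fault-free values for test 1 (a=1, b=0): G1=1, G2=0, G3=0, G4=0, giving Y=0. Observed 1.
Test 1: faults giving observed 1 are {G1 stuck-at-0, G1 inverted output, G2 stuck-at-1, G2 inverted output, G4 stuck-at-1, G4 inverted output}.
Test 2 (a=0, b=1): fault-free G1=1, G2=0, G3=0, G4=0 → 0; observed 1. Eliminates G1 stuck-at-0, G1 inverted output, G2 stuck-at-1, G2 inverted output.
Test 3 (a=1, b=1): fault-free G1=0, G2=1, G3=1, G4=1 → 1; observed 1. Eliminates G4 inverted output.
Only G4 stuck-at-1 is consistent with every test.

G4 stuck-at-1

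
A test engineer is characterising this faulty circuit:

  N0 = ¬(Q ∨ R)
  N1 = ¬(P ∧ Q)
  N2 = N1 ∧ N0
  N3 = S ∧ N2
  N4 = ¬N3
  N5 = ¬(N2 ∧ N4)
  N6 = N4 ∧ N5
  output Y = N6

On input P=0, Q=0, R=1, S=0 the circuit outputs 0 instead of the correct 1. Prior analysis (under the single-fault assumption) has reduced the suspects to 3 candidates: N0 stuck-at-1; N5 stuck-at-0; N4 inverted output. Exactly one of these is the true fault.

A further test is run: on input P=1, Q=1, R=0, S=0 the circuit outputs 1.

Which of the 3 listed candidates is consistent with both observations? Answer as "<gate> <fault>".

N0 stuck-at-1

Evaluate each candidate on input P=1, Q=1, R=0, S=0:
  N0 stuck-at-1: N0=1 [stuck-at-1], N1=0, N2=0, N3=0, N4=1, N5=1, N6=1 → 1 — matches
  N5 stuck-at-0: N0=0, N1=0, N2=0, N3=0, N4=1, N5=0 [stuck-at-0], N6=0 → 0 — eliminated
  N4 inverted output: N0=0, N1=0, N2=0, N3=0, N4=0 [inverted output], N5=1, N6=0 → 0 — eliminated
Only N0 stuck-at-1 reproduces the observed 1.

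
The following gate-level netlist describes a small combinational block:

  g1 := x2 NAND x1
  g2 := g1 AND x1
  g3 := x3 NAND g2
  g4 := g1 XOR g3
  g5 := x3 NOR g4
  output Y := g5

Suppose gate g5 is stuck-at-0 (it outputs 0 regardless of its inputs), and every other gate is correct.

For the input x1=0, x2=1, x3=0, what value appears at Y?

Propagate with g5 forced: g1=1, g2=0, g3=1, g4=0, g5=0 [stuck-at-0].
So Y = 0. (Without the fault it would be 1.)

0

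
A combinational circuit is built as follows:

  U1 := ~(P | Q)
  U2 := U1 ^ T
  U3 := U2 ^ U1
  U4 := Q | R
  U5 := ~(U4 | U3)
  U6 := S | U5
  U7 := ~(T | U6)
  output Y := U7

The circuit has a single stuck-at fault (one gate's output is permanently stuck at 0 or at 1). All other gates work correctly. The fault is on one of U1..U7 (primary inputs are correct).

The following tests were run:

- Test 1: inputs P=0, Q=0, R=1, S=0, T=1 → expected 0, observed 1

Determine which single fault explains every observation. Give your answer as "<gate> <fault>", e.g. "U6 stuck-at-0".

U7 stuck-at-1

Fault-free values for test 1 (P=0, Q=0, R=1, S=0, T=1): U1=1, U2=0, U3=1, U4=1, U5=0, U6=0, U7=0, giving Y=0. Observed 1.
Test 1: faults giving observed 1 are {U7 stuck-at-1}.
Only U7 stuck-at-1 is consistent with every test.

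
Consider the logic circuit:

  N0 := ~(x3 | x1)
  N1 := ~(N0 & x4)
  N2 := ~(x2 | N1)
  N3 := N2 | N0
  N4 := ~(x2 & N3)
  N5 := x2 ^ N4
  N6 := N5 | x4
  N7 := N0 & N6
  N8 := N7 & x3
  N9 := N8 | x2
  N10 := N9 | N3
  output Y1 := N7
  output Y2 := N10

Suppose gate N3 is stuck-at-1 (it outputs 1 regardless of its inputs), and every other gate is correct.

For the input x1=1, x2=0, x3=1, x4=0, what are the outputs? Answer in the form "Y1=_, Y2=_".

Y1=0, Y2=1

Propagate with N3 forced: N0=0, N1=1, N2=0, N3=1 [stuck-at-1], N4=1, N5=1, N6=1, N7=0, N8=0, N9=0, N10=1.
So the outputs are Y1=0, Y2=1. (Without the fault they would be Y1=0, Y2=0.)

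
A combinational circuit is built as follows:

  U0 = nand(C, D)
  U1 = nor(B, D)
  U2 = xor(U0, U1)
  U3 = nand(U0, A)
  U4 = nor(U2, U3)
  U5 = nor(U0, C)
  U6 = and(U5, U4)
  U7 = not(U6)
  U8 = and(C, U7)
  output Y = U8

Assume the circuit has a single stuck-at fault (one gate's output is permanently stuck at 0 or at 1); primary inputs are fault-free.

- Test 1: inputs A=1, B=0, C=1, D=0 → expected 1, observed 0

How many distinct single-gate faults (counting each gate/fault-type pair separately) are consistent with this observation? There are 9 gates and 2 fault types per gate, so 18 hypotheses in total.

4

Fault-free: U0=1, U1=1, U2=0, U3=0, U4=1, U5=0, U6=0, U7=1, U8=1 → 1. Observed 0.
  U0: none of the 2 fault types match ✗
  U1: none of the 2 fault types match ✗
  U2: none of the 2 fault types match ✗
  U3: none of the 2 fault types match ✗
  U4: none of the 2 fault types match ✗
  U5: stuck-at-1 ✓; others ✗
  U6: stuck-at-1 ✓; others ✗
  U7: stuck-at-0 ✓; others ✗
  U8: stuck-at-0 ✓; others ✗
Consistent faults: {U5 stuck-at-1, U6 stuck-at-1, U7 stuck-at-0, U8 stuck-at-0} — 4 in all.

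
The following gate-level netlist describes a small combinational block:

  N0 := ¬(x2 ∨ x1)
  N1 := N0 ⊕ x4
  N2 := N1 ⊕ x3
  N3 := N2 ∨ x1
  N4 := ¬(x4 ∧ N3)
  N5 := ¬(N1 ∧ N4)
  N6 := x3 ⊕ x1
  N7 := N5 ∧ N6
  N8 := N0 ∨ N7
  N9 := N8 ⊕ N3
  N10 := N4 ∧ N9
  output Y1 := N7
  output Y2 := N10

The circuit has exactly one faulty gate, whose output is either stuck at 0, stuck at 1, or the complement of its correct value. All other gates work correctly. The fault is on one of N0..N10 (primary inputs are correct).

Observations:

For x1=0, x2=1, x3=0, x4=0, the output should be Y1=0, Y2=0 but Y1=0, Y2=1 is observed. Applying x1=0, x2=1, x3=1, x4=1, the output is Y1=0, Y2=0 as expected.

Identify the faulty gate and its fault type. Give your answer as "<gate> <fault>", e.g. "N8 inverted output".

Fault-free values for test 1 (x1=0, x2=1, x3=0, x4=0): N0=0, N1=0, N2=0, N3=0, N4=1, N5=1, N6=0, N7=0, N8=0, N9=0, N10=0, giving Y1=0, Y2=0. Observed Y1=0, Y2=1.
Test 1: faults giving observed Y1=0, Y2=1 are {N1 stuck-at-1, N1 inverted output, N2 stuck-at-1, N2 inverted output, N3 stuck-at-1, N3 inverted output, N8 stuck-at-1, N8 inverted output, N9 stuck-at-1, N9 inverted output, N10 stuck-at-1, N10 inverted output}.
Test 2 (x1=0, x2=1, x3=1, x4=1): fault-free N0=0, N1=1, N2=0, N3=0, N4=1, N5=0, N6=1, N7=0, N8=0, N9=0, N10=0 → Y1=0, Y2=0; observed Y1=0, Y2=0. Eliminates N1 inverted output, N2 stuck-at-1, N2 inverted output, N3 stuck-at-1, N3 inverted output, N8 stuck-at-1, N8 inverted output, N9 stuck-at-1, N9 inverted output, N10 stuck-at-1, N10 inverted output.
Only N1 stuck-at-1 is consistent with every test.

N1 stuck-at-1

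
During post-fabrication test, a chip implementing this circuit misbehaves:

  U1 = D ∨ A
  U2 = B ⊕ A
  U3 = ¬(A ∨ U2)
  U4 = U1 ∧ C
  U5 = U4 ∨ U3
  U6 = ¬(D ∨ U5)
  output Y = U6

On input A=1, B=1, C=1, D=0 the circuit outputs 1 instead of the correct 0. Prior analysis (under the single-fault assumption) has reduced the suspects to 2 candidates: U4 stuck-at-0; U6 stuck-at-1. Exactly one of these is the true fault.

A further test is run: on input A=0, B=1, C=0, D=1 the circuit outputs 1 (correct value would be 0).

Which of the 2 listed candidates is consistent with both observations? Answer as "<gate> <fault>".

Evaluate each candidate on input A=0, B=1, C=0, D=1:
  U4 stuck-at-0: U1=1, U2=1, U3=0, U4=0 [stuck-at-0], U5=0, U6=0 → 0 — eliminated
  U6 stuck-at-1: U1=1, U2=1, U3=0, U4=0, U5=0, U6=1 [stuck-at-1] → 1 — matches
Only U6 stuck-at-1 reproduces the observed 1.

U6 stuck-at-1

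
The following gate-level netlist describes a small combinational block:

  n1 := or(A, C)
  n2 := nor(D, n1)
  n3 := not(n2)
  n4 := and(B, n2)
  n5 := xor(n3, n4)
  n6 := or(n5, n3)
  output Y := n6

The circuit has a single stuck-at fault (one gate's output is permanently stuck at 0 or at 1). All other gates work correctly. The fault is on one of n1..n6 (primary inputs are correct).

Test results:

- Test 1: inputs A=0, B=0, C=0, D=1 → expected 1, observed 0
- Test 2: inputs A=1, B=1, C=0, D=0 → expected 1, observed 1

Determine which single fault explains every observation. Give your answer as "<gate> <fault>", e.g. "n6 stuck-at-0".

n2 stuck-at-1

Fault-free values for test 1 (A=0, B=0, C=0, D=1): n1=0, n2=0, n3=1, n4=0, n5=1, n6=1, giving Y=1. Observed 0.
Test 1: faults giving observed 0 are {n2 stuck-at-1, n3 stuck-at-0, n6 stuck-at-0}.
Test 2 (A=1, B=1, C=0, D=0): fault-free n1=1, n2=0, n3=1, n4=0, n5=1, n6=1 → 1; observed 1. Eliminates n3 stuck-at-0, n6 stuck-at-0.
Only n2 stuck-at-1 is consistent with every test.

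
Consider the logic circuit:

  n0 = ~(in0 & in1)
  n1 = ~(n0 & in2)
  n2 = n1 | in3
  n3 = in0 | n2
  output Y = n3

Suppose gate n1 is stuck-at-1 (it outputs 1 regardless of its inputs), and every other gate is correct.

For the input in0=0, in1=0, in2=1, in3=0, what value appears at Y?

1

Propagate with n1 forced: n0=1, n1=1 [stuck-at-1], n2=1, n3=1.
So Y = 1. (Without the fault it would be 0.)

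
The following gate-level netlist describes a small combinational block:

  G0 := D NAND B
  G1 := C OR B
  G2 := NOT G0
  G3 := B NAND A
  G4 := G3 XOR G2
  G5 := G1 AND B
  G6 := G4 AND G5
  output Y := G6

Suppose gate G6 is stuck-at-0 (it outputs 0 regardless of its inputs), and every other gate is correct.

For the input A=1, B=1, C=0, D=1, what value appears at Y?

0

Propagate with G6 forced: G0=0, G1=1, G2=1, G3=0, G4=1, G5=1, G6=0 [stuck-at-0].
So Y = 0. (Without the fault it would be 1.)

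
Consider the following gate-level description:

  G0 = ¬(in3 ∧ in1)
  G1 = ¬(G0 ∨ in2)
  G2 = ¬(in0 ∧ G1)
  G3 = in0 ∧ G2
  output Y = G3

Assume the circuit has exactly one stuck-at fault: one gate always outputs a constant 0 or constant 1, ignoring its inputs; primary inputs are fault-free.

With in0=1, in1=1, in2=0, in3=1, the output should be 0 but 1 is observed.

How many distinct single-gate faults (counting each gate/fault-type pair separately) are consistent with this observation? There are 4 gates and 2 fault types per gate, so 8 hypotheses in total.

Fault-free: G0=0, G1=1, G2=0, G3=0 → 0. Observed 1.
  G0 stuck-at-0: output 0 ✗
  G0 stuck-at-1: output 1 ✓
  G1 stuck-at-0: output 1 ✓
  G1 stuck-at-1: output 0 ✗
  G2 stuck-at-0: output 0 ✗
  G2 stuck-at-1: output 1 ✓
  G3 stuck-at-0: output 0 ✗
  G3 stuck-at-1: output 1 ✓
Consistent faults: {G0 stuck-at-1, G1 stuck-at-0, G2 stuck-at-1, G3 stuck-at-1} — 4 in all.

4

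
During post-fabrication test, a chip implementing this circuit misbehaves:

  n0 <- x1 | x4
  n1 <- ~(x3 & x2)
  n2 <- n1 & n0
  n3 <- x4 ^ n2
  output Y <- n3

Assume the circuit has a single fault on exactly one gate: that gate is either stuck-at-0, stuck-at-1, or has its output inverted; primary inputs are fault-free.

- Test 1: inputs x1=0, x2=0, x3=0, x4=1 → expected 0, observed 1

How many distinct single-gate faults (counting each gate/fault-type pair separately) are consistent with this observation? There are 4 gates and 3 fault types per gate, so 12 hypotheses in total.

Fault-free: n0=1, n1=1, n2=1, n3=0 → 0. Observed 1.
  n0 stuck-at-0: output 1 ✓
  n0 stuck-at-1: output 0 ✗
  n0 inverted output: output 1 ✓
  n1 stuck-at-0: output 1 ✓
  n1 stuck-at-1: output 0 ✗
  n1 inverted output: output 1 ✓
  n2 stuck-at-0: output 1 ✓
  n2 stuck-at-1: output 0 ✗
  n2 inverted output: output 1 ✓
  n3 stuck-at-0: output 0 ✗
  n3 stuck-at-1: output 1 ✓
  n3 inverted output: output 1 ✓
Consistent faults: {n0 stuck-at-0, n0 inverted output, n1 stuck-at-0, n1 inverted output, n2 stuck-at-0, n2 inverted output, n3 stuck-at-1, n3 inverted output} — 8 in all.

8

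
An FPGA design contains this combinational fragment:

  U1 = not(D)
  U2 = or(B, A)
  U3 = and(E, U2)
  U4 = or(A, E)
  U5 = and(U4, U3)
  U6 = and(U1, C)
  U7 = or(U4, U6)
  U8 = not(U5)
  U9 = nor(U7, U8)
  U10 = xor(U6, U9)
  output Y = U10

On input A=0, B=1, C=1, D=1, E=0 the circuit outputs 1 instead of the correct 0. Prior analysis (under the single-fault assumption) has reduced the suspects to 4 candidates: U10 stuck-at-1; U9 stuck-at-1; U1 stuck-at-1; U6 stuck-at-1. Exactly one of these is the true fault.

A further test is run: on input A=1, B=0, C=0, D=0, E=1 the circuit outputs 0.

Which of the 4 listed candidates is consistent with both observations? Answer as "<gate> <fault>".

U1 stuck-at-1

Evaluate each candidate on input A=1, B=0, C=0, D=0, E=1:
  U10 stuck-at-1: U1=1, U2=1, U3=1, U4=1, U5=1, U6=0, U7=1, U8=0, U9=0, U10=1 [stuck-at-1] → 1 — eliminated
  U9 stuck-at-1: U1=1, U2=1, U3=1, U4=1, U5=1, U6=0, U7=1, U8=0, U9=1 [stuck-at-1], U10=1 → 1 — eliminated
  U1 stuck-at-1: U1=1 [stuck-at-1], U2=1, U3=1, U4=1, U5=1, U6=0, U7=1, U8=0, U9=0, U10=0 → 0 — matches
  U6 stuck-at-1: U1=1, U2=1, U3=1, U4=1, U5=1, U6=1 [stuck-at-1], U7=1, U8=0, U9=0, U10=1 → 1 — eliminated
Only U1 stuck-at-1 reproduces the observed 0.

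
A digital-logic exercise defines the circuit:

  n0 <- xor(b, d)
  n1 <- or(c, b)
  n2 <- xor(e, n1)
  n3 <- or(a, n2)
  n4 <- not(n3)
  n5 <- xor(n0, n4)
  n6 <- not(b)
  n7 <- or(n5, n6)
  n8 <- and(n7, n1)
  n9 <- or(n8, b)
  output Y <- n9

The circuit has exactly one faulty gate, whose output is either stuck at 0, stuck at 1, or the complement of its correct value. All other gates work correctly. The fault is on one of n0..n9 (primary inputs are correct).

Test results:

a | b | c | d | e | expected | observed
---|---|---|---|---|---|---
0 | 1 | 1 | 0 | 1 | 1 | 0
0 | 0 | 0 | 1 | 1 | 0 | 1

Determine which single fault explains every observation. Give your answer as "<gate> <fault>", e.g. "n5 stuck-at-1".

n9 inverted output

Fault-free values for test 1 (a=0, b=1, c=1, d=0, e=1): n0=1, n1=1, n2=0, n3=0, n4=1, n5=0, n6=0, n7=0, n8=0, n9=1, giving Y=1. Observed 0.
Test 1: faults giving observed 0 are {n9 stuck-at-0, n9 inverted output}.
Test 2 (a=0, b=0, c=0, d=1, e=1): fault-free n0=1, n1=0, n2=1, n3=1, n4=0, n5=1, n6=1, n7=1, n8=0, n9=0 → 0; observed 1. Eliminates n9 stuck-at-0.
Only n9 inverted output is consistent with every test.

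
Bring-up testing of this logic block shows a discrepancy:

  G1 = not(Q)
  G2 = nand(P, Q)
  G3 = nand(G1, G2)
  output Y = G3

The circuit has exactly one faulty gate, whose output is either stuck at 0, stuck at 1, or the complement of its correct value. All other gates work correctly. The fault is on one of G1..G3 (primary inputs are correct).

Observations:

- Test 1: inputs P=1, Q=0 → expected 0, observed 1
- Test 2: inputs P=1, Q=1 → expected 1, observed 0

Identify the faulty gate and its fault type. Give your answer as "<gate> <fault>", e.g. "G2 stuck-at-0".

Fault-free values for test 1 (P=1, Q=0): G1=1, G2=1, G3=0, giving Y=0. Observed 1.
Test 1: faults giving observed 1 are {G1 stuck-at-0, G1 inverted output, G2 stuck-at-0, G2 inverted output, G3 stuck-at-1, G3 inverted output}.
Test 2 (P=1, Q=1): fault-free G1=0, G2=0, G3=1 → 1; observed 0. Eliminates G1 stuck-at-0, G1 inverted output, G2 stuck-at-0, G2 inverted output, G3 stuck-at-1.
Only G3 inverted output is consistent with every test.

G3 inverted output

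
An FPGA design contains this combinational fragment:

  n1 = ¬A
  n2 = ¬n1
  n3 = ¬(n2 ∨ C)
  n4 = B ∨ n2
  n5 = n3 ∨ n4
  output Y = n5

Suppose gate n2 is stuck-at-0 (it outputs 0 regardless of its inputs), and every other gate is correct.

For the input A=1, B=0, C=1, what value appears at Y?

0

Propagate with n2 forced: n1=0, n2=0 [stuck-at-0], n3=0, n4=0, n5=0.
So Y = 0. (Without the fault it would be 1.)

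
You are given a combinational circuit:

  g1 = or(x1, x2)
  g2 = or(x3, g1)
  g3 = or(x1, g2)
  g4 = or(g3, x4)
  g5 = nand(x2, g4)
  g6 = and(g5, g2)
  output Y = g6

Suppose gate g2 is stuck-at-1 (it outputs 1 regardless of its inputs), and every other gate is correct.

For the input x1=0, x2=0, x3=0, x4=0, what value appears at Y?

1

Propagate with g2 forced: g1=0, g2=1 [stuck-at-1], g3=1, g4=1, g5=1, g6=1.
So Y = 1. (Without the fault it would be 0.)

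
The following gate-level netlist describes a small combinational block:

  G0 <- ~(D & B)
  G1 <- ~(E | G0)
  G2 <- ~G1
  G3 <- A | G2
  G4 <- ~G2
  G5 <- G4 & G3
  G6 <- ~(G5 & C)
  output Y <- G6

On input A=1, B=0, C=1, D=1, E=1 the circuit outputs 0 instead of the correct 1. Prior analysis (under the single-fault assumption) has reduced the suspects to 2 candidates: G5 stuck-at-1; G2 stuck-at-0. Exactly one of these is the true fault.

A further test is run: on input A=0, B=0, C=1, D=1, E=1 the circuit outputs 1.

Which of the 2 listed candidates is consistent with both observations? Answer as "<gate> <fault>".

Evaluate each candidate on input A=0, B=0, C=1, D=1, E=1:
  G5 stuck-at-1: G0=1, G1=0, G2=1, G3=1, G4=0, G5=1 [stuck-at-1], G6=0 → 0 — eliminated
  G2 stuck-at-0: G0=1, G1=0, G2=0 [stuck-at-0], G3=0, G4=1, G5=0, G6=1 → 1 — matches
Only G2 stuck-at-0 reproduces the observed 1.

G2 stuck-at-0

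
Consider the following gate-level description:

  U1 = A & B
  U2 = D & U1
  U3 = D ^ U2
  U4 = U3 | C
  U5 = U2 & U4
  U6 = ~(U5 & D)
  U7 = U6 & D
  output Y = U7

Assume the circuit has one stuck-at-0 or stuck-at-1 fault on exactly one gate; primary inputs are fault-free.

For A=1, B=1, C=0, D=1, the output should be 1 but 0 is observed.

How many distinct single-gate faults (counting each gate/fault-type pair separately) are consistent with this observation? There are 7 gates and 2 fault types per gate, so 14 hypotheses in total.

Fault-free: U1=1, U2=1, U3=0, U4=0, U5=0, U6=1, U7=1 → 1. Observed 0.
  U1 stuck-at-0: output 1 ✗
  U1 stuck-at-1: output 1 ✗
  U2 stuck-at-0: output 1 ✗
  U2 stuck-at-1: output 1 ✗
  U3 stuck-at-0: output 1 ✗
  U3 stuck-at-1: output 0 ✓
  U4 stuck-at-0: output 1 ✗
  U4 stuck-at-1: output 0 ✓
  U5 stuck-at-0: output 1 ✗
  U5 stuck-at-1: output 0 ✓
  U6 stuck-at-0: output 0 ✓
  U6 stuck-at-1: output 1 ✗
  U7 stuck-at-0: output 0 ✓
  U7 stuck-at-1: output 1 ✗
Consistent faults: {U3 stuck-at-1, U4 stuck-at-1, U5 stuck-at-1, U6 stuck-at-0, U7 stuck-at-0} — 5 in all.

5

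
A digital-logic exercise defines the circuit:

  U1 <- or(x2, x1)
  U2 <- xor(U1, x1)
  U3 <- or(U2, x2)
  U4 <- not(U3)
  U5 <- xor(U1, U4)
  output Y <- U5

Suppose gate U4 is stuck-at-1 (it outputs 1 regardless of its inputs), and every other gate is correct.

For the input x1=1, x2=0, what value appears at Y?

0

Propagate with U4 forced: U1=1, U2=0, U3=0, U4=1 [stuck-at-1], U5=0.
So Y = 0. (Same as the fault-free value — the fault is masked on this input.)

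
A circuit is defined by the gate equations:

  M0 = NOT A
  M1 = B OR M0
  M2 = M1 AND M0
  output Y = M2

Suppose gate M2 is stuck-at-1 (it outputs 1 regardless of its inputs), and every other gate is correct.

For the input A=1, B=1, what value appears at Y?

Propagate with M2 forced: M0=0, M1=1, M2=1 [stuck-at-1].
So Y = 1. (Without the fault it would be 0.)

1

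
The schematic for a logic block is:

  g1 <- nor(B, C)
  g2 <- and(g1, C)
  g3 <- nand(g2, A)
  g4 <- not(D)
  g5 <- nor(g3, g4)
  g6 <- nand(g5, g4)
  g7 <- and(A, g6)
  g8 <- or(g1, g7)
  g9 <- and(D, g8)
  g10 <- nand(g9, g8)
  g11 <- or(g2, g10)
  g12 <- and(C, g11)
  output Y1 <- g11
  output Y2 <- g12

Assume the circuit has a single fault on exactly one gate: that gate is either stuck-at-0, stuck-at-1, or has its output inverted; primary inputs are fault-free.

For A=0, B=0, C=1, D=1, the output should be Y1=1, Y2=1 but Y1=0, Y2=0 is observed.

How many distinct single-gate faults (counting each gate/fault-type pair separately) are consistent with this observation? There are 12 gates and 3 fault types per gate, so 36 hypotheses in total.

Fault-free: g1=0, g2=0, g3=1, g4=0, g5=0, g6=1, g7=0, g8=0, g9=0, g10=1, g11=1, g12=1 → Y1=1, Y2=1. Observed Y1=0, Y2=0.
  g1: none of the 3 fault types match ✗
  g2: none of the 3 fault types match ✗
  g3: none of the 3 fault types match ✗
  g4: none of the 3 fault types match ✗
  g5: none of the 3 fault types match ✗
  g6: none of the 3 fault types match ✗
  g7: stuck-at-1, inverted output ✓; others ✗
  g8: stuck-at-1, inverted output ✓; others ✗
  g9: none of the 3 fault types match ✗
  g10: stuck-at-0, inverted output ✓; others ✗
  g11: stuck-at-0, inverted output ✓; others ✗
  g12: none of the 3 fault types match ✗
Consistent faults: {g7 stuck-at-1, g7 inverted output, g8 stuck-at-1, g8 inverted output, g10 stuck-at-0, g10 inverted output, g11 stuck-at-0, g11 inverted output} — 8 in all.

8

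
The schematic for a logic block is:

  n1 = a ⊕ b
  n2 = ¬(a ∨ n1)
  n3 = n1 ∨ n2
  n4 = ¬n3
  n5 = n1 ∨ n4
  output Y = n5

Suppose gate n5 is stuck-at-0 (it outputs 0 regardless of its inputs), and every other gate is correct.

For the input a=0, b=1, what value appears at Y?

Propagate with n5 forced: n1=1, n2=0, n3=1, n4=0, n5=0 [stuck-at-0].
So Y = 0. (Without the fault it would be 1.)

0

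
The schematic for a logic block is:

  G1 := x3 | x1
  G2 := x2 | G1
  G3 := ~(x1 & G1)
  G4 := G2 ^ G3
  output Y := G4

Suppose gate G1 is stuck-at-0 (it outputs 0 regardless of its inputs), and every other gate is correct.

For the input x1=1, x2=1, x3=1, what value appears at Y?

Propagate with G1 forced: G1=0 [stuck-at-0], G2=1, G3=1, G4=0.
So Y = 0. (Without the fault it would be 1.)

0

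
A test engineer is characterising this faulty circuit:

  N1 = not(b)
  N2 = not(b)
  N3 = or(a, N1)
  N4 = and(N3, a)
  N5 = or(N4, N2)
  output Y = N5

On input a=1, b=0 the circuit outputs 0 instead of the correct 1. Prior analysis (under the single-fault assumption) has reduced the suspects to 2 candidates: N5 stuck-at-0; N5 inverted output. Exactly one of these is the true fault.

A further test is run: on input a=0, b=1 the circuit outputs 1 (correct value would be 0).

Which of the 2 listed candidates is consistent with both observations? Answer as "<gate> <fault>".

N5 inverted output

Evaluate each candidate on input a=0, b=1:
  N5 stuck-at-0: N1=0, N2=0, N3=0, N4=0, N5=0 [stuck-at-0] → 0 — eliminated
  N5 inverted output: N1=0, N2=0, N3=0, N4=0, N5=1 [inverted output] → 1 — matches
Only N5 inverted output reproduces the observed 1.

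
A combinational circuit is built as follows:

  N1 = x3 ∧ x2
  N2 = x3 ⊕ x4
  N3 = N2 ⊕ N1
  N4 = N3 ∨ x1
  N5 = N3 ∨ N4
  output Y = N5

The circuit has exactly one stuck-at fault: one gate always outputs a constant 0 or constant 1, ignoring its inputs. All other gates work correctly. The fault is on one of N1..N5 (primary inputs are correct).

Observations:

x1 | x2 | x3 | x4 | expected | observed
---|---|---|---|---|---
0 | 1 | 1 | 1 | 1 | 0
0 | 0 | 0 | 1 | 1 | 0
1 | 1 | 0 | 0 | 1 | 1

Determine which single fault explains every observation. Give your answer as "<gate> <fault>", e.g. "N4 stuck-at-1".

N3 stuck-at-0

Fault-free values for test 1 (x1=0, x2=1, x3=1, x4=1): N1=1, N2=0, N3=1, N4=1, N5=1, giving Y=1. Observed 0.
Test 1: faults giving observed 0 are {N1 stuck-at-0, N2 stuck-at-1, N3 stuck-at-0, N5 stuck-at-0}.
Test 2 (x1=0, x2=0, x3=0, x4=1): fault-free N1=0, N2=1, N3=1, N4=1, N5=1 → 1; observed 0. Eliminates N1 stuck-at-0, N2 stuck-at-1.
Test 3 (x1=1, x2=1, x3=0, x4=0): fault-free N1=0, N2=0, N3=0, N4=1, N5=1 → 1; observed 1. Eliminates N5 stuck-at-0.
Only N3 stuck-at-0 is consistent with every test.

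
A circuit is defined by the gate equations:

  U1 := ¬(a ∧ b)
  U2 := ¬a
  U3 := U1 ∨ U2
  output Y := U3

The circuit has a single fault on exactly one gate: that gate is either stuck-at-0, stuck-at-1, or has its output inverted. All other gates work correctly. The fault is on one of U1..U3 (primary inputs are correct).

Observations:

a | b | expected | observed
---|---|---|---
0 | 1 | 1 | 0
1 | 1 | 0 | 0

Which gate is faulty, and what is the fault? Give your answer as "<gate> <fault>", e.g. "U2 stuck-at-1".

Fault-free values for test 1 (a=0, b=1): U1=1, U2=1, U3=1, giving Y=1. Observed 0.
Test 1: faults giving observed 0 are {U3 stuck-at-0, U3 inverted output}.
Test 2 (a=1, b=1): fault-free U1=0, U2=0, U3=0 → 0; observed 0. Eliminates U3 inverted output.
Only U3 stuck-at-0 is consistent with every test.

U3 stuck-at-0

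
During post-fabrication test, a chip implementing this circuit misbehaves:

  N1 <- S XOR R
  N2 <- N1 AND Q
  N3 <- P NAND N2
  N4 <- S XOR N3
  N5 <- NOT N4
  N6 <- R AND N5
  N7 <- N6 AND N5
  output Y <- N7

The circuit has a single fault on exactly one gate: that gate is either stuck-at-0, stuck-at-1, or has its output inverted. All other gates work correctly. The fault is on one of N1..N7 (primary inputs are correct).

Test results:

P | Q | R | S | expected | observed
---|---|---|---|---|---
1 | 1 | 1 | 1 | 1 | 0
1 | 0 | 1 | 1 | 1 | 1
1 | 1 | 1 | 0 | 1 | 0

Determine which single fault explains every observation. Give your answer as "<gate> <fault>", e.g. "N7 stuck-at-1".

Fault-free values for test 1 (P=1, Q=1, R=1, S=1): N1=0, N2=0, N3=1, N4=0, N5=1, N6=1, N7=1, giving Y=1. Observed 0.
Test 1: faults giving observed 0 are {N1 stuck-at-1, N1 inverted output, N2 stuck-at-1, N2 inverted output, N3 stuck-at-0, N3 inverted output, N4 stuck-at-1, N4 inverted output, N5 stuck-at-0, N5 inverted output, N6 stuck-at-0, N6 inverted output, N7 stuck-at-0, N7 inverted output}.
Test 2 (P=1, Q=0, R=1, S=1): fault-free N1=0, N2=0, N3=1, N4=0, N5=1, N6=1, N7=1 → 1; observed 1. Eliminates N2 stuck-at-1, N2 inverted output, N3 stuck-at-0, N3 inverted output, N4 stuck-at-1, N4 inverted output, N5 stuck-at-0, N5 inverted output, N6 stuck-at-0, N6 inverted output, N7 stuck-at-0, N7 inverted output.
Test 3 (P=1, Q=1, R=1, S=0): fault-free N1=1, N2=1, N3=0, N4=0, N5=1, N6=1, N7=1 → 1; observed 0. Eliminates N1 stuck-at-1.
Only N1 inverted output is consistent with every test.

N1 inverted output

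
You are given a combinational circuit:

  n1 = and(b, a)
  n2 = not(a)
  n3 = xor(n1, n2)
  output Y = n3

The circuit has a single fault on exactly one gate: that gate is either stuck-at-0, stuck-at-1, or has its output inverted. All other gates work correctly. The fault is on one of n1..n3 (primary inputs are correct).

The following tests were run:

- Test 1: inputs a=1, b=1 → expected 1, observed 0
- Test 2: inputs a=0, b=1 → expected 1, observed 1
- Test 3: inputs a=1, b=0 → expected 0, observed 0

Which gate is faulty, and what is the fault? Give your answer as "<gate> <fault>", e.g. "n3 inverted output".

n1 stuck-at-0

Fault-free values for test 1 (a=1, b=1): n1=1, n2=0, n3=1, giving Y=1. Observed 0.
Test 1: faults giving observed 0 are {n1 stuck-at-0, n1 inverted output, n2 stuck-at-1, n2 inverted output, n3 stuck-at-0, n3 inverted output}.
Test 2 (a=0, b=1): fault-free n1=0, n2=1, n3=1 → 1; observed 1. Eliminates n1 inverted output, n2 inverted output, n3 stuck-at-0, n3 inverted output.
Test 3 (a=1, b=0): fault-free n1=0, n2=0, n3=0 → 0; observed 0. Eliminates n2 stuck-at-1.
Only n1 stuck-at-0 is consistent with every test.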